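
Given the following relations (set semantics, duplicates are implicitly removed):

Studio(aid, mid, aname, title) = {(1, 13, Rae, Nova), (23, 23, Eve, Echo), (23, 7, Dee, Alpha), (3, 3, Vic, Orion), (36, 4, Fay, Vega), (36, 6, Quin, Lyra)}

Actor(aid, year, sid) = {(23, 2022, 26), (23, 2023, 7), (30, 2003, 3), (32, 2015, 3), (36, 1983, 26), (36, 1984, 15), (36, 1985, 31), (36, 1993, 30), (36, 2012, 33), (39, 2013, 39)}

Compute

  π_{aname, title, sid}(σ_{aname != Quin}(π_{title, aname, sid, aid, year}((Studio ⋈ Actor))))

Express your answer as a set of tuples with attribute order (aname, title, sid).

Natural join on aid: {(23, 23, Eve, Echo, 2022, 26), (23, 23, Eve, Echo, 2023, 7), (23, 7, Dee, Alpha, 2022, 26), (23, 7, Dee, Alpha, 2023, 7), (36, 4, Fay, Vega, 1983, 26), (36, 4, Fay, Vega, 1984, 15), (36, 4, Fay, Vega, 1985, 31), (36, 4, Fay, Vega, 1993, 30), (36, 4, Fay, Vega, 2012, 33), (36, 6, Quin, Lyra, 1983, 26), (36, 6, Quin, Lyra, 1984, 15), (36, 6, Quin, Lyra, 1985, 31), (36, 6, Quin, Lyra, 1993, 30), (36, 6, Quin, Lyra, 2012, 33)}
Projecting to title, aname, sid, aid, year: {(Alpha, Dee, 26, 23, 2022), (Alpha, Dee, 7, 23, 2023), (Echo, Eve, 26, 23, 2022), (Echo, Eve, 7, 23, 2023), (Lyra, Quin, 15, 36, 1984), (Lyra, Quin, 26, 36, 1983), (Lyra, Quin, 30, 36, 1993), (Lyra, Quin, 31, 36, 1985), (Lyra, Quin, 33, 36, 2012), (Vega, Fay, 15, 36, 1984), (Vega, Fay, 26, 36, 1983), (Vega, Fay, 30, 36, 1993), (Vega, Fay, 31, 36, 1985), (Vega, Fay, 33, 36, 2012)}
Selection aname != Quin: {(Alpha, Dee, 26, 23, 2022), (Alpha, Dee, 7, 23, 2023), (Echo, Eve, 26, 23, 2022), (Echo, Eve, 7, 23, 2023), (Vega, Fay, 15, 36, 1984), (Vega, Fay, 26, 36, 1983), (Vega, Fay, 30, 36, 1993), (Vega, Fay, 31, 36, 1985), (Vega, Fay, 33, 36, 2012)}
Projecting to aname, title, sid: {(Dee, Alpha, 26), (Dee, Alpha, 7), (Eve, Echo, 26), (Eve, Echo, 7), (Fay, Vega, 15), (Fay, Vega, 26), (Fay, Vega, 30), (Fay, Vega, 31), (Fay, Vega, 33)}

{(Dee, Alpha, 26), (Dee, Alpha, 7), (Eve, Echo, 26), (Eve, Echo, 7), (Fay, Vega, 15), (Fay, Vega, 26), (Fay, Vega, 30), (Fay, Vega, 31), (Fay, Vega, 33)}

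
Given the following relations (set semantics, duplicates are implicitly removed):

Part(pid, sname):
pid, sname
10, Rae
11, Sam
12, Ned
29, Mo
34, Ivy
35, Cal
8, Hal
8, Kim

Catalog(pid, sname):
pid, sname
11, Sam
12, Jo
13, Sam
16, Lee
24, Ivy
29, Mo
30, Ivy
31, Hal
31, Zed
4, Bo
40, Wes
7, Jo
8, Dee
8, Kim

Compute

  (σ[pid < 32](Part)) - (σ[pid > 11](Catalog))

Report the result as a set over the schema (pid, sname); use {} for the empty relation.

Selection pid < 32: {(10, Rae), (11, Sam), (12, Ned), (29, Mo), (8, Hal), (8, Kim)}
Selection pid > 11: {(12, Jo), (13, Sam), (16, Lee), (24, Ivy), (29, Mo), (30, Ivy), (31, Hal), (31, Zed), (40, Wes)}
Taking the difference: {(10, Rae), (11, Sam), (12, Ned), (8, Hal), (8, Kim)}

{(10, Rae), (11, Sam), (12, Ned), (8, Hal), (8, Kim)}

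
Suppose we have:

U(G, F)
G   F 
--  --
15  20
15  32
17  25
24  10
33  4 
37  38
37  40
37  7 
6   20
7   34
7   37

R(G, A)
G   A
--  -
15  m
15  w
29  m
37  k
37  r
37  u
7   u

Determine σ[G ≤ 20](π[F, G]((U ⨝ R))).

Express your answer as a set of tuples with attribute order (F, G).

Joining U and R on G yields {(15, 20, m), (15, 20, w), (15, 32, m), (15, 32, w), (37, 38, k), (37, 38, r), (37, 38, u), (37, 40, k), (37, 40, r), (37, 40, u), (37, 7, k), (37, 7, r), (37, 7, u), (7, 34, u), (7, 37, u)}.
Projecting to F, G (8 duplicate(s) eliminated): {(20, 15), (32, 15), (34, 7), (37, 7), (38, 37), (40, 37), (7, 37)}
Filtering on G ≤ 20 leaves {(20, 15), (32, 15), (34, 7), (37, 7)}.

{(20, 15), (32, 15), (34, 7), (37, 7)}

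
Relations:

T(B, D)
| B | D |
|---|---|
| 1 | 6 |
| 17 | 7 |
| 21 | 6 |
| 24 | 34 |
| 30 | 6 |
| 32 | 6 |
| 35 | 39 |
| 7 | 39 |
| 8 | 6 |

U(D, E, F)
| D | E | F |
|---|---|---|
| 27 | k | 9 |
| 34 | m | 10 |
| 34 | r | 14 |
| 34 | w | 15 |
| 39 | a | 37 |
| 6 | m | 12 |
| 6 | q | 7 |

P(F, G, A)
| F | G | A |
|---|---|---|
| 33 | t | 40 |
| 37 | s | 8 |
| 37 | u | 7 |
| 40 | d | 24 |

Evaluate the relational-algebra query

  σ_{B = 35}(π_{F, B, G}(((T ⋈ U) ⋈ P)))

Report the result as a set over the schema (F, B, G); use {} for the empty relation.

{(37, 35, s), (37, 35, u)}

Joining T and U on D yields {(1, 6, m, 12), (1, 6, q, 7), (21, 6, m, 12), (21, 6, q, 7), (24, 34, m, 10), (24, 34, r, 14), (24, 34, w, 15), (30, 6, m, 12), (30, 6, q, 7), (32, 6, m, 12), (32, 6, q, 7), (35, 39, a, 37), (7, 39, a, 37), (8, 6, m, 12), (8, 6, q, 7)}.
Joining (T ⋈ U) and P on F yields {(35, 39, a, 37, s, 8), (35, 39, a, 37, u, 7), (7, 39, a, 37, s, 8), (7, 39, a, 37, u, 7)}.
π_{F, B, G} gives {(37, 35, s), (37, 35, u), (37, 7, s), (37, 7, u)}.
Filtering on B = 35 leaves {(37, 35, s), (37, 35, u)}.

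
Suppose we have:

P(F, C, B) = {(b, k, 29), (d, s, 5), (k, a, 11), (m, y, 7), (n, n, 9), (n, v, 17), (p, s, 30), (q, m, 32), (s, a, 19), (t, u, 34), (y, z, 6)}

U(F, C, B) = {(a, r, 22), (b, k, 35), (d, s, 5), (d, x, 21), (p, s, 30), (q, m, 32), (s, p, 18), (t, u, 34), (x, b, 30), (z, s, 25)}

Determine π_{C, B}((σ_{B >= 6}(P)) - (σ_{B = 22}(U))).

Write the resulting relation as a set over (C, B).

Apply σ_{B >= 6}; surviving tuples: {(b, k, 29), (k, a, 11), (m, y, 7), (n, n, 9), (n, v, 17), (p, s, 30), (q, m, 32), (s, a, 19), (t, u, 34), (y, z, 6)}
Apply σ_{B = 22}; surviving tuples: {(a, r, 22)}
Set difference of the two operands is {(b, k, 29), (k, a, 11), (m, y, 7), (n, n, 9), (n, v, 17), (p, s, 30), (q, m, 32), (s, a, 19), (t, u, 34), (y, z, 6)}.
π_{C, B} gives {(a, 11), (a, 19), (k, 29), (m, 32), (n, 9), (s, 30), (u, 34), (v, 17), (y, 7), (z, 6)}.

{(a, 11), (a, 19), (k, 29), (m, 32), (n, 9), (s, 30), (u, 34), (v, 17), (y, 7), (z, 6)}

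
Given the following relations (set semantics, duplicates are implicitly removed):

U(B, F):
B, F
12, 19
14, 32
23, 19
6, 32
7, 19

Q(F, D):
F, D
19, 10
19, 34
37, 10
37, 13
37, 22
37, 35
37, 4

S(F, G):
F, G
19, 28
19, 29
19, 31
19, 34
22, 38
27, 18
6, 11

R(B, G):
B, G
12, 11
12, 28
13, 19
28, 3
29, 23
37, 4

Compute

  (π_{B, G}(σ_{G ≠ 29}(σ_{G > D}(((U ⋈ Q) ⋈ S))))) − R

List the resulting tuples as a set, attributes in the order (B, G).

Natural join on F: {(12, 19, 10), (12, 19, 34), (23, 19, 10), (23, 19, 34), (7, 19, 10), (7, 19, 34)}
Natural join on F: {(12, 19, 10, 28), (12, 19, 10, 29), (12, 19, 10, 31), (12, 19, 10, 34), (12, 19, 34, 28), (12, 19, 34, 29), (12, 19, 34, 31), (12, 19, 34, 34), (23, 19, 10, 28), (23, 19, 10, 29), (23, 19, 10, 31), (23, 19, 10, 34), (23, 19, 34, 28), (23, 19, 34, 29), (23, 19, 34, 31), (23, 19, 34, 34), (7, 19, 10, 28), (7, 19, 10, 29), (7, 19, 10, 31), (7, 19, 10, 34), (7, 19, 34, 28), (7, 19, 34, 29), (7, 19, 34, 31), (7, 19, 34, 34)}
Apply σ_{G > D}; surviving tuples: {(12, 19, 10, 28), (12, 19, 10, 29), (12, 19, 10, 31), (12, 19, 10, 34), (23, 19, 10, 28), (23, 19, 10, 29), (23, 19, 10, 31), (23, 19, 10, 34), (7, 19, 10, 28), (7, 19, 10, 29), (7, 19, 10, 31), (7, 19, 10, 34)}
Apply σ_{G ≠ 29}; surviving tuples: {(12, 19, 10, 28), (12, 19, 10, 31), (12, 19, 10, 34), (23, 19, 10, 28), (23, 19, 10, 31), (23, 19, 10, 34), (7, 19, 10, 28), (7, 19, 10, 31), (7, 19, 10, 34)}
π_{B, G} gives {(12, 28), (12, 31), (12, 34), (23, 28), (23, 31), (23, 34), (7, 28), (7, 31), (7, 34)}.
Set difference of the two operands is {(12, 31), (12, 34), (23, 28), (23, 31), (23, 34), (7, 28), (7, 31), (7, 34)}.

{(12, 31), (12, 34), (23, 28), (23, 31), (23, 34), (7, 28), (7, 31), (7, 34)}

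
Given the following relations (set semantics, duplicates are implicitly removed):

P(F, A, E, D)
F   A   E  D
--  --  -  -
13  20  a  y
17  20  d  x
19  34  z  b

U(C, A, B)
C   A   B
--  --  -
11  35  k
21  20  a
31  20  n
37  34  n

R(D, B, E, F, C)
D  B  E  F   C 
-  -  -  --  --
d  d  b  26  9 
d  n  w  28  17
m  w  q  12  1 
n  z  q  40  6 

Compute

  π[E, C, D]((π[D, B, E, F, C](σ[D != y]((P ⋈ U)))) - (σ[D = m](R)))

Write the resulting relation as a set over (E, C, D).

{(d, 21, x), (d, 31, x), (z, 37, b)}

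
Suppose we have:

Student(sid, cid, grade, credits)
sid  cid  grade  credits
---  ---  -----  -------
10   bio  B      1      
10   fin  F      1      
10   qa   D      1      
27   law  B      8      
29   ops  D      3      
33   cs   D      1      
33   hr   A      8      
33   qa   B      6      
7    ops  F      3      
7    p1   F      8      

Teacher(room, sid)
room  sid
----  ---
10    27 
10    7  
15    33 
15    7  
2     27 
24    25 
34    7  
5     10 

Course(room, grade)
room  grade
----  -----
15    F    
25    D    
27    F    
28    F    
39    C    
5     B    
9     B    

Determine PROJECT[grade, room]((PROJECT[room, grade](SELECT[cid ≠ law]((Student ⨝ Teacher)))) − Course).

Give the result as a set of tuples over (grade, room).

Natural join on sid: {(10, bio, B, 1, 5), (10, fin, F, 1, 5), (10, qa, D, 1, 5), (27, law, B, 8, 10), (27, law, B, 8, 2), (33, cs, D, 1, 15), (33, hr, A, 8, 15), (33, qa, B, 6, 15), (7, ops, F, 3, 10), (7, ops, F, 3, 15), (7, ops, F, 3, 34), (7, p1, F, 8, 10), (7, p1, F, 8, 15), (7, p1, F, 8, 34)}
Apply σ_{cid ≠ law}; surviving tuples: {(10, bio, B, 1, 5), (10, fin, F, 1, 5), (10, qa, D, 1, 5), (33, cs, D, 1, 15), (33, hr, A, 8, 15), (33, qa, B, 6, 15), (7, ops, F, 3, 10), (7, ops, F, 3, 15), (7, ops, F, 3, 34), (7, p1, F, 8, 10), (7, p1, F, 8, 15), (7, p1, F, 8, 34)}
π[room, grade]: project onto (room, grade) (3 duplicate(s) eliminated) → {(10, F), (15, A), (15, B), (15, D), (15, F), (34, F), (5, B), (5, D), (5, F)}
Difference: {(10, F), (15, A), (15, B), (15, D), (15, F), (34, F), (5, B), (5, D), (5, F)} with {(15, F), (25, D), (27, F), (28, F), (39, C), (5, B), (9, B)} → {(10, F), (15, A), (15, B), (15, D), (34, F), (5, D), (5, F)}
π[grade, room]: project onto (grade, room) → {(A, 15), (B, 15), (D, 15), (D, 5), (F, 10), (F, 34), (F, 5)}

{(A, 15), (B, 15), (D, 15), (D, 5), (F, 10), (F, 34), (F, 5)}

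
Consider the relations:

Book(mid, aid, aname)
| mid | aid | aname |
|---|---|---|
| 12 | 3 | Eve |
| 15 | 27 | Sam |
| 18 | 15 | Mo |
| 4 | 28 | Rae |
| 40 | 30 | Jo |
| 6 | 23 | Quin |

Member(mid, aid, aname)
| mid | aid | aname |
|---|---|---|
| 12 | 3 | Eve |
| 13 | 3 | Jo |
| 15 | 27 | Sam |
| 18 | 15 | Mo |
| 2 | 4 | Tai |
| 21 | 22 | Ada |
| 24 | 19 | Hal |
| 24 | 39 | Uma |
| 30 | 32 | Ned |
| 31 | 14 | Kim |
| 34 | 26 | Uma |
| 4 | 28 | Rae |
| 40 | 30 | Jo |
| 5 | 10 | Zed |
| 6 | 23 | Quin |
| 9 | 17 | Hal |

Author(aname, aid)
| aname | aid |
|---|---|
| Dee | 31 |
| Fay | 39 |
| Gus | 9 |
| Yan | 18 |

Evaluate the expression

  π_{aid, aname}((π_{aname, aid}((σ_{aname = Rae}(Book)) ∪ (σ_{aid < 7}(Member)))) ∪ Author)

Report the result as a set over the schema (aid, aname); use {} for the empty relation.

{(18, Yan), (28, Rae), (3, Eve), (3, Jo), (31, Dee), (39, Fay), (4, Tai), (9, Gus)}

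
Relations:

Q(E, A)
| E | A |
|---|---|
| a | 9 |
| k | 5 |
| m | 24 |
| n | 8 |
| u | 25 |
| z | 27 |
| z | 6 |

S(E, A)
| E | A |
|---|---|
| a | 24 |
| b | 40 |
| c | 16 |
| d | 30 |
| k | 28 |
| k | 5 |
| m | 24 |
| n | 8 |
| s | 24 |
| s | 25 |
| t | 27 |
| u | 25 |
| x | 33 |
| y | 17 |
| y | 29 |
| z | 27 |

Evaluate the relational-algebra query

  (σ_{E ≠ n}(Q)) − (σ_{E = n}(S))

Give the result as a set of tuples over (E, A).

{(a, 9), (k, 5), (m, 24), (u, 25), (z, 27), (z, 6)}

Apply σ_{E ≠ n}; surviving tuples: {(a, 9), (k, 5), (m, 24), (u, 25), (z, 27), (z, 6)}
Apply σ_{E = n}; surviving tuples: {(n, 8)}
Set difference of the two operands is {(a, 9), (k, 5), (m, 24), (u, 25), (z, 27), (z, 6)}.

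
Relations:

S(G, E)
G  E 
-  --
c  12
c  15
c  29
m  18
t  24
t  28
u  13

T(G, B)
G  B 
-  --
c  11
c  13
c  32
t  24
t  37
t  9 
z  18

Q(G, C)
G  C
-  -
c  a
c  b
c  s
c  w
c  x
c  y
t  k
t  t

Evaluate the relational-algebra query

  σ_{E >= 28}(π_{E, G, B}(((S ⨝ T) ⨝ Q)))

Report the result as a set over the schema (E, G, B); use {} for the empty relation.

S ⋈ T (natural join on G): {(c, 12, 11), (c, 12, 13), (c, 12, 32), (c, 15, 11), (c, 15, 13), (c, 15, 32), (c, 29, 11), (c, 29, 13), (c, 29, 32), (t, 24, 24), (t, 24, 37), (t, 24, 9), (t, 28, 24), (t, 28, 37), (t, 28, 9)}
(S ⨝ T) ⋈ Q (natural join on G): {(c, 12, 11, a), (c, 12, 11, b), (c, 12, 11, s), (c, 12, 11, w), (c, 12, 11, x), (c, 12, 11, y), (c, 12, 13, a), (c, 12, 13, b), (c, 12, 13, s), (c, 12, 13, w), (c, 12, 13, x), (c, 12, 13, y), (c, 12, 32, a), (c, 12, 32, b), (c, 12, 32, s), (c, 12, 32, w), (c, 12, 32, x), (c, 12, 32, y), (c, 15, 11, a), (c, 15, 11, b), (c, 15, 11, s), (c, 15, 11, w), (c, 15, 11, x), (c, 15, 11, y), (c, 15, 13, a), (c, 15, 13, b), (c, 15, 13, s), (c, 15, 13, w), (c, 15, 13, x), (c, 15, 13, y), (c, 15, 32, a), (c, 15, 32, b), (c, 15, 32, s), (c, 15, 32, w), (c, 15, 32, x), (c, 15, 32, y), (c, 29, 11, a), (c, 29, 11, b), (c, 29, 11, s), (c, 29, 11, w), (c, 29, 11, x), (c, 29, 11, y), (c, 29, 13, a), (c, 29, 13, b), (c, 29, 13, s), (c, 29, 13, w), (c, 29, 13, x), (c, 29, 13, y), (c, 29, 32, a), (c, 29, 32, b), (c, 29, 32, s), (c, 29, 32, w), (c, 29, 32, x), (c, 29, 32, y), (t, 24, 24, k), (t, 24, 24, t), (t, 24, 37, k), (t, 24, 37, t), (t, 24, 9, k), (t, 24, 9, t), (t, 28, 24, k), (t, 28, 24, t), (t, 28, 37, k), (t, 28, 37, t), (t, 28, 9, k), (t, 28, 9, t)}
Projecting to E, G, B (51 duplicate(s) eliminated): {(12, c, 11), (12, c, 13), (12, c, 32), (15, c, 11), (15, c, 13), (15, c, 32), (24, t, 24), (24, t, 37), (24, t, 9), (28, t, 24), (28, t, 37), (28, t, 9), (29, c, 11), (29, c, 13), (29, c, 32)}
Selection E >= 28: {(28, t, 24), (28, t, 37), (28, t, 9), (29, c, 11), (29, c, 13), (29, c, 32)}

{(28, t, 24), (28, t, 37), (28, t, 9), (29, c, 11), (29, c, 13), (29, c, 32)}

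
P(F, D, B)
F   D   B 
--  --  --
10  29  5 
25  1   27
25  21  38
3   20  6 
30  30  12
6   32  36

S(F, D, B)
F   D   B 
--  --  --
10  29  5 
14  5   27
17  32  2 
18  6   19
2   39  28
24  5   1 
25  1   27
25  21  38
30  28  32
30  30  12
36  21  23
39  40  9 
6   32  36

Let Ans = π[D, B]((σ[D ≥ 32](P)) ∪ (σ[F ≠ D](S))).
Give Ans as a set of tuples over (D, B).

{(1, 27), (21, 23), (21, 38), (28, 32), (29, 5), (32, 2), (32, 36), (39, 28), (40, 9), (5, 1), (5, 27), (6, 19)}

Filtering on D ≥ 32 leaves {(6, 32, 36)}.
Filtering on F ≠ D leaves {(10, 29, 5), (14, 5, 27), (17, 32, 2), (18, 6, 19), (2, 39, 28), (24, 5, 1), (25, 1, 27), (25, 21, 38), (30, 28, 32), (36, 21, 23), (39, 40, 9), (6, 32, 36)}.
Union: {(6, 32, 36)} with {(10, 29, 5), (14, 5, 27), (17, 32, 2), (18, 6, 19), (2, 39, 28), (24, 5, 1), (25, 1, 27), (25, 21, 38), (30, 28, 32), (36, 21, 23), (39, 40, 9), (6, 32, 36)} → {(10, 29, 5), (14, 5, 27), (17, 32, 2), (18, 6, 19), (2, 39, 28), (24, 5, 1), (25, 1, 27), (25, 21, 38), (30, 28, 32), (36, 21, 23), (39, 40, 9), (6, 32, 36)}
Projecting to D, B: {(1, 27), (21, 23), (21, 38), (28, 32), (29, 5), (32, 2), (32, 36), (39, 28), (40, 9), (5, 1), (5, 27), (6, 19)}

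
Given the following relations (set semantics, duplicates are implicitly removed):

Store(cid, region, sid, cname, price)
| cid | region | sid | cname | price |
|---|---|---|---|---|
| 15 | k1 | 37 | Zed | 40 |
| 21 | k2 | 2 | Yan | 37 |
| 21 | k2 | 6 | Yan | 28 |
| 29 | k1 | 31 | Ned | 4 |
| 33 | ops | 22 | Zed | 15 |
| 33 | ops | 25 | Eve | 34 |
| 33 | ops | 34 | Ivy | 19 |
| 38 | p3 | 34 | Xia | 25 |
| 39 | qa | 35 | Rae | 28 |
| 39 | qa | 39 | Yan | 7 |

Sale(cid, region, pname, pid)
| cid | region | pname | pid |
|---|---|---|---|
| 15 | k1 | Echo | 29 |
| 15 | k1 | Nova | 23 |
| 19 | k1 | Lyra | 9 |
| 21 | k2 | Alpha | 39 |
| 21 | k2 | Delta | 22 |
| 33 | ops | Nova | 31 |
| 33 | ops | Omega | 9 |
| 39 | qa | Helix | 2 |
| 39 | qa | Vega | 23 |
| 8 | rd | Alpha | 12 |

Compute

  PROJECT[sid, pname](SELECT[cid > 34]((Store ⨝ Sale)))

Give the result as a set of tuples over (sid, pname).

Natural join on cid, region: {(15, k1, 37, Zed, 40, Echo, 29), (15, k1, 37, Zed, 40, Nova, 23), (21, k2, 2, Yan, 37, Alpha, 39), (21, k2, 2, Yan, 37, Delta, 22), (21, k2, 6, Yan, 28, Alpha, 39), (21, k2, 6, Yan, 28, Delta, 22), (33, ops, 22, Zed, 15, Nova, 31), (33, ops, 22, Zed, 15, Omega, 9), (33, ops, 25, Eve, 34, Nova, 31), (33, ops, 25, Eve, 34, Omega, 9), (33, ops, 34, Ivy, 19, Nova, 31), (33, ops, 34, Ivy, 19, Omega, 9), (39, qa, 35, Rae, 28, Helix, 2), (39, qa, 35, Rae, 28, Vega, 23), (39, qa, 39, Yan, 7, Helix, 2), (39, qa, 39, Yan, 7, Vega, 23)}
Apply σ_{cid > 34}; surviving tuples: {(39, qa, 35, Rae, 28, Helix, 2), (39, qa, 35, Rae, 28, Vega, 23), (39, qa, 39, Yan, 7, Helix, 2), (39, qa, 39, Yan, 7, Vega, 23)}
π_{sid, pname} gives {(35, Helix), (35, Vega), (39, Helix), (39, Vega)}.

{(35, Helix), (35, Vega), (39, Helix), (39, Vega)}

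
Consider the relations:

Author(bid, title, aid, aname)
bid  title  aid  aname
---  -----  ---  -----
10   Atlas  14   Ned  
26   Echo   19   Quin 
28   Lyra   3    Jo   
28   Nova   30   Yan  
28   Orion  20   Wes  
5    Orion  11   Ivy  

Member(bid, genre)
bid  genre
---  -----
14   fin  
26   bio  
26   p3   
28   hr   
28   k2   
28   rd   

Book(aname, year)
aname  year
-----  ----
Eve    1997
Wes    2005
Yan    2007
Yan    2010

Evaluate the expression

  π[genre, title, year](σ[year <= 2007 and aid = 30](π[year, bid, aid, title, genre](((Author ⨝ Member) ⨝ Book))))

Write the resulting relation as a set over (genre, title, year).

Author ⋈ Member (natural join on bid): {(26, Echo, 19, Quin, bio), (26, Echo, 19, Quin, p3), (28, Lyra, 3, Jo, hr), (28, Lyra, 3, Jo, k2), (28, Lyra, 3, Jo, rd), (28, Nova, 30, Yan, hr), (28, Nova, 30, Yan, k2), (28, Nova, 30, Yan, rd), (28, Orion, 20, Wes, hr), (28, Orion, 20, Wes, k2), (28, Orion, 20, Wes, rd)}
(Author ⨝ Member) ⋈ Book (natural join on aname): {(28, Nova, 30, Yan, hr, 2007), (28, Nova, 30, Yan, hr, 2010), (28, Nova, 30, Yan, k2, 2007), (28, Nova, 30, Yan, k2, 2010), (28, Nova, 30, Yan, rd, 2007), (28, Nova, 30, Yan, rd, 2010), (28, Orion, 20, Wes, hr, 2005), (28, Orion, 20, Wes, k2, 2005), (28, Orion, 20, Wes, rd, 2005)}
π_{year, bid, aid, title, genre} gives {(2005, 28, 20, Orion, hr), (2005, 28, 20, Orion, k2), (2005, 28, 20, Orion, rd), (2007, 28, 30, Nova, hr), (2007, 28, 30, Nova, k2), (2007, 28, 30, Nova, rd), (2010, 28, 30, Nova, hr), (2010, 28, 30, Nova, k2), (2010, 28, 30, Nova, rd)}.
σ[year <= 2007 and aid = 30]: keep tuples satisfying year <= 2007 and aid = 30 → {(2007, 28, 30, Nova, hr), (2007, 28, 30, Nova, k2), (2007, 28, 30, Nova, rd)}
π_{genre, title, year} gives {(hr, Nova, 2007), (k2, Nova, 2007), (rd, Nova, 2007)}.

{(hr, Nova, 2007), (k2, Nova, 2007), (rd, Nova, 2007)}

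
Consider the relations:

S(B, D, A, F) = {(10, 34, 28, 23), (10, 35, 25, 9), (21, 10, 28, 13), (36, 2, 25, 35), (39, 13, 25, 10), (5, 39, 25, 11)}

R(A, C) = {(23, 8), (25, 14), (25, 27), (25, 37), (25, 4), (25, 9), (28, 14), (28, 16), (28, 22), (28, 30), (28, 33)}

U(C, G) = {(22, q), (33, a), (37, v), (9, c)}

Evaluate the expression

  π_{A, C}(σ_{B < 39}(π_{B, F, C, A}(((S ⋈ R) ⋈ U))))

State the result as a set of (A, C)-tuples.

Natural join on A: {(10, 34, 28, 23, 14), (10, 34, 28, 23, 16), (10, 34, 28, 23, 22), (10, 34, 28, 23, 30), (10, 34, 28, 23, 33), (10, 35, 25, 9, 14), (10, 35, 25, 9, 27), (10, 35, 25, 9, 37), (10, 35, 25, 9, 4), (10, 35, 25, 9, 9), (21, 10, 28, 13, 14), (21, 10, 28, 13, 16), (21, 10, 28, 13, 22), (21, 10, 28, 13, 30), (21, 10, 28, 13, 33), (36, 2, 25, 35, 14), (36, 2, 25, 35, 27), (36, 2, 25, 35, 37), (36, 2, 25, 35, 4), (36, 2, 25, 35, 9), (39, 13, 25, 10, 14), (39, 13, 25, 10, 27), (39, 13, 25, 10, 37), (39, 13, 25, 10, 4), (39, 13, 25, 10, 9), (5, 39, 25, 11, 14), (5, 39, 25, 11, 27), (5, 39, 25, 11, 37), (5, 39, 25, 11, 4), (5, 39, 25, 11, 9)}
Natural join on C: {(10, 34, 28, 23, 22, q), (10, 34, 28, 23, 33, a), (10, 35, 25, 9, 37, v), (10, 35, 25, 9, 9, c), (21, 10, 28, 13, 22, q), (21, 10, 28, 13, 33, a), (36, 2, 25, 35, 37, v), (36, 2, 25, 35, 9, c), (39, 13, 25, 10, 37, v), (39, 13, 25, 10, 9, c), (5, 39, 25, 11, 37, v), (5, 39, 25, 11, 9, c)}
Projecting to B, F, C, A: {(10, 23, 22, 28), (10, 23, 33, 28), (10, 9, 37, 25), (10, 9, 9, 25), (21, 13, 22, 28), (21, 13, 33, 28), (36, 35, 37, 25), (36, 35, 9, 25), (39, 10, 37, 25), (39, 10, 9, 25), (5, 11, 37, 25), (5, 11, 9, 25)}
Apply σ_{B < 39}; surviving tuples: {(10, 23, 22, 28), (10, 23, 33, 28), (10, 9, 37, 25), (10, 9, 9, 25), (21, 13, 22, 28), (21, 13, 33, 28), (36, 35, 37, 25), (36, 35, 9, 25), (5, 11, 37, 25), (5, 11, 9, 25)}
Projecting to A, C (6 duplicate(s) eliminated): {(25, 37), (25, 9), (28, 22), (28, 33)}

{(25, 37), (25, 9), (28, 22), (28, 33)}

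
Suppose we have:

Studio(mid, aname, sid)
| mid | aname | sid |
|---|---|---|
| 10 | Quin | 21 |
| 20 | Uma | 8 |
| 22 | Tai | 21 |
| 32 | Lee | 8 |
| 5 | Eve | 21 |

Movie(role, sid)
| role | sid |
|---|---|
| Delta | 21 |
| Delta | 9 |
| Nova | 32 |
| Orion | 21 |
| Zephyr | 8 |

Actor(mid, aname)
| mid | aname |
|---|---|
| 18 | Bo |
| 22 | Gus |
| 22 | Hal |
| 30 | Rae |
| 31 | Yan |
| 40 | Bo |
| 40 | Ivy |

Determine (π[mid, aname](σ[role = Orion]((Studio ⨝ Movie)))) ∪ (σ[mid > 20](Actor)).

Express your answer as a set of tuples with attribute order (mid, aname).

Joining Studio and Movie on sid yields {(10, Quin, 21, Delta), (10, Quin, 21, Orion), (20, Uma, 8, Zephyr), (22, Tai, 21, Delta), (22, Tai, 21, Orion), (32, Lee, 8, Zephyr), (5, Eve, 21, Delta), (5, Eve, 21, Orion)}.
Selection role = Orion: {(10, Quin, 21, Orion), (22, Tai, 21, Orion), (5, Eve, 21, Orion)}
Keep only column(s) mid, aname: {(10, Quin), (22, Tai), (5, Eve)}
Selection mid > 20: {(22, Gus), (22, Hal), (30, Rae), (31, Yan), (40, Bo), (40, Ivy)}
Taking the union: {(10, Quin), (22, Gus), (22, Hal), (22, Tai), (30, Rae), (31, Yan), (40, Bo), (40, Ivy), (5, Eve)}

{(10, Quin), (22, Gus), (22, Hal), (22, Tai), (30, Rae), (31, Yan), (40, Bo), (40, Ivy), (5, Eve)}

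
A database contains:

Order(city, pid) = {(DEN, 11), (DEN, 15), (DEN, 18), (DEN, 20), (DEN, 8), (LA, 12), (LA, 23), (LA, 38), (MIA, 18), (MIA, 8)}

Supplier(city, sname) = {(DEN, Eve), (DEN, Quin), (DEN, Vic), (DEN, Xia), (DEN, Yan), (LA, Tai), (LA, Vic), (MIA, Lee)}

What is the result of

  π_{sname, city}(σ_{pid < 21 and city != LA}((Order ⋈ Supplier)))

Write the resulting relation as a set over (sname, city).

{(Eve, DEN), (Lee, MIA), (Quin, DEN), (Vic, DEN), (Xia, DEN), (Yan, DEN)}

Order ⋈ Supplier (natural join on city): {(DEN, 11, Eve), (DEN, 11, Quin), (DEN, 11, Vic), (DEN, 11, Xia), (DEN, 11, Yan), (DEN, 15, Eve), (DEN, 15, Quin), (DEN, 15, Vic), (DEN, 15, Xia), (DEN, 15, Yan), (DEN, 18, Eve), (DEN, 18, Quin), (DEN, 18, Vic), (DEN, 18, Xia), (DEN, 18, Yan), (DEN, 20, Eve), (DEN, 20, Quin), (DEN, 20, Vic), (DEN, 20, Xia), (DEN, 20, Yan), (DEN, 8, Eve), (DEN, 8, Quin), (DEN, 8, Vic), (DEN, 8, Xia), (DEN, 8, Yan), (LA, 12, Tai), (LA, 12, Vic), (LA, 23, Tai), (LA, 23, Vic), (LA, 38, Tai), (LA, 38, Vic), (MIA, 18, Lee), (MIA, 8, Lee)}
Filtering on pid < 21 and city != LA leaves {(DEN, 11, Eve), (DEN, 11, Quin), (DEN, 11, Vic), (DEN, 11, Xia), (DEN, 11, Yan), (DEN, 15, Eve), (DEN, 15, Quin), (DEN, 15, Vic), (DEN, 15, Xia), (DEN, 15, Yan), (DEN, 18, Eve), (DEN, 18, Quin), (DEN, 18, Vic), (DEN, 18, Xia), (DEN, 18, Yan), (DEN, 20, Eve), (DEN, 20, Quin), (DEN, 20, Vic), (DEN, 20, Xia), (DEN, 20, Yan), (DEN, 8, Eve), (DEN, 8, Quin), (DEN, 8, Vic), (DEN, 8, Xia), (DEN, 8, Yan), (MIA, 18, Lee), (MIA, 8, Lee)}.
Keep only column(s) sname, city (21 duplicate(s) eliminated): {(Eve, DEN), (Lee, MIA), (Quin, DEN), (Vic, DEN), (Xia, DEN), (Yan, DEN)}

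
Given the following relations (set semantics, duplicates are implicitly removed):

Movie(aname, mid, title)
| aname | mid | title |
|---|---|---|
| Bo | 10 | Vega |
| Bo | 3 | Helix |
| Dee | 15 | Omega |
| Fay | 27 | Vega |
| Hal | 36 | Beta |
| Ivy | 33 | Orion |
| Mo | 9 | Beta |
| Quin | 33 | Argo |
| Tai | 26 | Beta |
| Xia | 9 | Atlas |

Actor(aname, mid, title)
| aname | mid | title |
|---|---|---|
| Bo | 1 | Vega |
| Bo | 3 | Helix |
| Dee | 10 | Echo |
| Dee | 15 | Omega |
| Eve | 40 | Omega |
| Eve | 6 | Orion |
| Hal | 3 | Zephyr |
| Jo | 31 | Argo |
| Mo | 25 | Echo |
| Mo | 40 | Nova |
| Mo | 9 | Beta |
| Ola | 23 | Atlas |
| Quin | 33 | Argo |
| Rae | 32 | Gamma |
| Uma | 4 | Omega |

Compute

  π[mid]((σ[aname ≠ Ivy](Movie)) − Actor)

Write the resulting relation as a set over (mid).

{10, 26, 27, 36, 9}

Selection aname ≠ Ivy: {(Bo, 10, Vega), (Bo, 3, Helix), (Dee, 15, Omega), (Fay, 27, Vega), (Hal, 36, Beta), (Mo, 9, Beta), (Quin, 33, Argo), (Tai, 26, Beta), (Xia, 9, Atlas)}
Difference: {(Bo, 10, Vega), (Bo, 3, Helix), (Dee, 15, Omega), (Fay, 27, Vega), (Hal, 36, Beta), (Mo, 9, Beta), (Quin, 33, Argo), (Tai, 26, Beta), (Xia, 9, Atlas)} with {(Bo, 1, Vega), (Bo, 3, Helix), (Dee, 10, Echo), (Dee, 15, Omega), (Eve, 40, Omega), (Eve, 6, Orion), (Hal, 3, Zephyr), (Jo, 31, Argo), (Mo, 25, Echo), (Mo, 40, Nova), (Mo, 9, Beta), (Ola, 23, Atlas), (Quin, 33, Argo), (Rae, 32, Gamma), (Uma, 4, Omega)} → {(Bo, 10, Vega), (Fay, 27, Vega), (Hal, 36, Beta), (Tai, 26, Beta), (Xia, 9, Atlas)}
Projecting to mid: {10, 26, 27, 36, 9}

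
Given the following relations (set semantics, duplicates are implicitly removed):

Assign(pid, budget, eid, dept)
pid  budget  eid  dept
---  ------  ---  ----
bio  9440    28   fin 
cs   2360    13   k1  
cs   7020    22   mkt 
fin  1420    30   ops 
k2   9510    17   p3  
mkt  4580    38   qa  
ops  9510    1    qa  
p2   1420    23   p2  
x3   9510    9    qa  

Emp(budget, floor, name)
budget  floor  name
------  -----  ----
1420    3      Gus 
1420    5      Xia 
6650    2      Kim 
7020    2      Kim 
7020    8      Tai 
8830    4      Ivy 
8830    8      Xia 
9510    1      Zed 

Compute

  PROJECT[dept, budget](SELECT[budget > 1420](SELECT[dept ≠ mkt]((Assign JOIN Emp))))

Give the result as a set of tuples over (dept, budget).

{(p3, 9510), (qa, 9510)}

Natural join on budget: {(cs, 7020, 22, mkt, 2, Kim), (cs, 7020, 22, mkt, 8, Tai), (fin, 1420, 30, ops, 3, Gus), (fin, 1420, 30, ops, 5, Xia), (k2, 9510, 17, p3, 1, Zed), (ops, 9510, 1, qa, 1, Zed), (p2, 1420, 23, p2, 3, Gus), (p2, 1420, 23, p2, 5, Xia), (x3, 9510, 9, qa, 1, Zed)}
σ[dept ≠ mkt]: keep tuples satisfying dept ≠ mkt → {(fin, 1420, 30, ops, 3, Gus), (fin, 1420, 30, ops, 5, Xia), (k2, 9510, 17, p3, 1, Zed), (ops, 9510, 1, qa, 1, Zed), (p2, 1420, 23, p2, 3, Gus), (p2, 1420, 23, p2, 5, Xia), (x3, 9510, 9, qa, 1, Zed)}
σ[budget > 1420]: keep tuples satisfying budget > 1420 → {(k2, 9510, 17, p3, 1, Zed), (ops, 9510, 1, qa, 1, Zed), (x3, 9510, 9, qa, 1, Zed)}
π_{dept, budget} gives {(p3, 9510), (qa, 9510)} (1 duplicate(s) eliminated).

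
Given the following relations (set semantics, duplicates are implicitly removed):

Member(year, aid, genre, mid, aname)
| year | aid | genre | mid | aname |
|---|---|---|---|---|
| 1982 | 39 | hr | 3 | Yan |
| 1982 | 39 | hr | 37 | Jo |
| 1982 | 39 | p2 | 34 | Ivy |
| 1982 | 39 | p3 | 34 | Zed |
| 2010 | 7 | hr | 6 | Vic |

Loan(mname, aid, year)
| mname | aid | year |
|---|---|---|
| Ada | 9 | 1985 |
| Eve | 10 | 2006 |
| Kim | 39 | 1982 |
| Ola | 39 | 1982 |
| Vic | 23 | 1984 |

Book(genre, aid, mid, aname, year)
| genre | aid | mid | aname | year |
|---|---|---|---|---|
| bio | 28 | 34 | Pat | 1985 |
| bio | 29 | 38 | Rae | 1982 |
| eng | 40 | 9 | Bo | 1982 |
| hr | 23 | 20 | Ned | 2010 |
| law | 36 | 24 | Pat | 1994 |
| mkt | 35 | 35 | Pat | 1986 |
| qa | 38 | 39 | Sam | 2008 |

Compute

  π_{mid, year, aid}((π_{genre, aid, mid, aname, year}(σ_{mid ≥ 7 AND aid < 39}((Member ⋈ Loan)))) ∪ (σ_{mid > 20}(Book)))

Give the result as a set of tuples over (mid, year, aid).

Natural join on year, aid: {(1982, 39, hr, 3, Yan, Kim), (1982, 39, hr, 3, Yan, Ola), (1982, 39, hr, 37, Jo, Kim), (1982, 39, hr, 37, Jo, Ola), (1982, 39, p2, 34, Ivy, Kim), (1982, 39, p2, 34, Ivy, Ola), (1982, 39, p3, 34, Zed, Kim), (1982, 39, p3, 34, Zed, Ola)}
Selection mid ≥ 7 AND aid < 39: {}
π_{genre, aid, mid, aname, year} gives {}.
Selection mid > 20: {(bio, 28, 34, Pat, 1985), (bio, 29, 38, Rae, 1982), (law, 36, 24, Pat, 1994), (mkt, 35, 35, Pat, 1986), (qa, 38, 39, Sam, 2008)}
Union: {} with {(bio, 28, 34, Pat, 1985), (bio, 29, 38, Rae, 1982), (law, 36, 24, Pat, 1994), (mkt, 35, 35, Pat, 1986), (qa, 38, 39, Sam, 2008)} → {(bio, 28, 34, Pat, 1985), (bio, 29, 38, Rae, 1982), (law, 36, 24, Pat, 1994), (mkt, 35, 35, Pat, 1986), (qa, 38, 39, Sam, 2008)}
π_{mid, year, aid} gives {(24, 1994, 36), (34, 1985, 28), (35, 1986, 35), (38, 1982, 29), (39, 2008, 38)}.

{(24, 1994, 36), (34, 1985, 28), (35, 1986, 35), (38, 1982, 29), (39, 2008, 38)}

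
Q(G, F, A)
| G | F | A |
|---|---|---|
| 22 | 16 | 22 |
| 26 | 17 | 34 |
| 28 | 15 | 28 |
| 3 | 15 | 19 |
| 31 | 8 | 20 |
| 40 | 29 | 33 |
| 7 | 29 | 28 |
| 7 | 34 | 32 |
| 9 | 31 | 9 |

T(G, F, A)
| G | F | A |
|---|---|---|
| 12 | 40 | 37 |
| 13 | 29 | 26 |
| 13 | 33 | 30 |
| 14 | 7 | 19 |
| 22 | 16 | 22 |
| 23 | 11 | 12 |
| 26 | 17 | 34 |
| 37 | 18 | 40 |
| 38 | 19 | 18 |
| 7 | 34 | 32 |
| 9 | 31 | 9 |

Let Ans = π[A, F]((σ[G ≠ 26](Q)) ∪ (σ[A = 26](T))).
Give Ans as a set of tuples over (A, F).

{(19, 15), (20, 8), (22, 16), (26, 29), (28, 15), (28, 29), (32, 34), (33, 29), (9, 31)}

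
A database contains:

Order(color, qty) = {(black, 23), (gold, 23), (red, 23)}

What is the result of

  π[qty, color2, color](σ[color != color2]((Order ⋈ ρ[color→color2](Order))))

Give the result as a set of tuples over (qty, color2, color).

{(23, black, gold), (23, black, red), (23, gold, black), (23, gold, red), (23, red, black), (23, red, gold)}

ρ[color→color2]: schema becomes (color2, qty); tuples unchanged.
Order ⋈ ρ[color→color2](Order) (natural join on qty): {(black, 23, black), (black, 23, gold), (black, 23, red), (gold, 23, black), (gold, 23, gold), (gold, 23, red), (red, 23, black), (red, 23, gold), (red, 23, red)}
Apply σ_{color != color2}; surviving tuples: {(black, 23, gold), (black, 23, red), (gold, 23, black), (gold, 23, red), (red, 23, black), (red, 23, gold)}
π[qty, color2, color]: project onto (qty, color2, color) → {(23, black, gold), (23, black, red), (23, gold, black), (23, gold, red), (23, red, black), (23, red, gold)}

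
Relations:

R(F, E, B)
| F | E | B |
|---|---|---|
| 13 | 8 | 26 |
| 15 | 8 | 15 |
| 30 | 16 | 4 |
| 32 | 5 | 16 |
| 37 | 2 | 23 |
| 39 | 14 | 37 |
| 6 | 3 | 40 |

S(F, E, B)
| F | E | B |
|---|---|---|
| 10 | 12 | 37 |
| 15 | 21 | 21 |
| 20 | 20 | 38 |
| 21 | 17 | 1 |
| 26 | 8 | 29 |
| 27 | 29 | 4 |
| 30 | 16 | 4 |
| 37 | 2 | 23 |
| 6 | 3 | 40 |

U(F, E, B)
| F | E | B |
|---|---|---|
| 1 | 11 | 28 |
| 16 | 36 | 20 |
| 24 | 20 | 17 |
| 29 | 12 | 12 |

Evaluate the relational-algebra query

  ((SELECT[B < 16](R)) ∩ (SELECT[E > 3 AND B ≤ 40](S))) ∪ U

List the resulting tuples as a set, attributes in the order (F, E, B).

{(1, 11, 28), (16, 36, 20), (24, 20, 17), (29, 12, 12), (30, 16, 4)}

Selection B < 16: {(15, 8, 15), (30, 16, 4)}
Selection E > 3 AND B ≤ 40: {(10, 12, 37), (15, 21, 21), (20, 20, 38), (21, 17, 1), (26, 8, 29), (27, 29, 4), (30, 16, 4)}
Intersection: {(15, 8, 15), (30, 16, 4)} with {(10, 12, 37), (15, 21, 21), (20, 20, 38), (21, 17, 1), (26, 8, 29), (27, 29, 4), (30, 16, 4)} → {(30, 16, 4)}
Union: {(30, 16, 4)} with {(1, 11, 28), (16, 36, 20), (24, 20, 17), (29, 12, 12)} → {(1, 11, 28), (16, 36, 20), (24, 20, 17), (29, 12, 12), (30, 16, 4)}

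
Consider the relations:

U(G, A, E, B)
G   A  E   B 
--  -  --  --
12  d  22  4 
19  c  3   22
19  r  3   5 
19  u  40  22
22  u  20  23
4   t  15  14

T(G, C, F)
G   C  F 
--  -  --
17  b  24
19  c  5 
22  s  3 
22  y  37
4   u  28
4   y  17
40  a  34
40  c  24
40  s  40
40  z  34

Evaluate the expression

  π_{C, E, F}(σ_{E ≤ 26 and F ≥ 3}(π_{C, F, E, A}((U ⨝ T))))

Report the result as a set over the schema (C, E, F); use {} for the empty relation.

{(c, 3, 5), (s, 20, 3), (u, 15, 28), (y, 15, 17), (y, 20, 37)}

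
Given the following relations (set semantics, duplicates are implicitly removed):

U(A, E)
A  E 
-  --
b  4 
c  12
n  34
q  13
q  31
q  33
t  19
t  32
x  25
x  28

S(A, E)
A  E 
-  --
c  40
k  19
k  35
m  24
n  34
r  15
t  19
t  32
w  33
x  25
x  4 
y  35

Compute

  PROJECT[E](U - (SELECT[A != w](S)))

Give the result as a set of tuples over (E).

σ[A != w]: keep tuples satisfying A != w → {(c, 40), (k, 19), (k, 35), (m, 24), (n, 34), (r, 15), (t, 19), (t, 32), (x, 25), (x, 4), (y, 35)}
Taking the difference: {(b, 4), (c, 12), (q, 13), (q, 31), (q, 33), (x, 28)}
Projecting to E: {12, 13, 28, 31, 33, 4}

{12, 13, 28, 31, 33, 4}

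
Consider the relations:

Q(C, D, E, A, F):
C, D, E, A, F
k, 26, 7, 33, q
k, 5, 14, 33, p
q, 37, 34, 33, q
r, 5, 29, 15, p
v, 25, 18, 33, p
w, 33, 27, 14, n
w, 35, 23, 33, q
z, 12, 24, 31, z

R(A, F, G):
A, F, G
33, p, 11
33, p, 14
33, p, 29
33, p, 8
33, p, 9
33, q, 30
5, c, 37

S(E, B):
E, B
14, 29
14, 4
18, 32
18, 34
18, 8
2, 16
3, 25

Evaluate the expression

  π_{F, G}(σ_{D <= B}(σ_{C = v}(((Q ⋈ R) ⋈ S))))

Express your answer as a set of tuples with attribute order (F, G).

Q ⋈ R (natural join on A, F): {(k, 26, 7, 33, q, 30), (k, 5, 14, 33, p, 11), (k, 5, 14, 33, p, 14), (k, 5, 14, 33, p, 29), (k, 5, 14, 33, p, 8), (k, 5, 14, 33, p, 9), (q, 37, 34, 33, q, 30), (v, 25, 18, 33, p, 11), (v, 25, 18, 33, p, 14), (v, 25, 18, 33, p, 29), (v, 25, 18, 33, p, 8), (v, 25, 18, 33, p, 9), (w, 35, 23, 33, q, 30)}
(Q ⋈ R) ⋈ S (natural join on E): {(k, 5, 14, 33, p, 11, 29), (k, 5, 14, 33, p, 11, 4), (k, 5, 14, 33, p, 14, 29), (k, 5, 14, 33, p, 14, 4), (k, 5, 14, 33, p, 29, 29), (k, 5, 14, 33, p, 29, 4), (k, 5, 14, 33, p, 8, 29), (k, 5, 14, 33, p, 8, 4), (k, 5, 14, 33, p, 9, 29), (k, 5, 14, 33, p, 9, 4), (v, 25, 18, 33, p, 11, 32), (v, 25, 18, 33, p, 11, 34), (v, 25, 18, 33, p, 11, 8), (v, 25, 18, 33, p, 14, 32), (v, 25, 18, 33, p, 14, 34), (v, 25, 18, 33, p, 14, 8), (v, 25, 18, 33, p, 29, 32), (v, 25, 18, 33, p, 29, 34), (v, 25, 18, 33, p, 29, 8), (v, 25, 18, 33, p, 8, 32), (v, 25, 18, 33, p, 8, 34), (v, 25, 18, 33, p, 8, 8), (v, 25, 18, 33, p, 9, 32), (v, 25, 18, 33, p, 9, 34), (v, 25, 18, 33, p, 9, 8)}
Apply σ_{C = v}; surviving tuples: {(v, 25, 18, 33, p, 11, 32), (v, 25, 18, 33, p, 11, 34), (v, 25, 18, 33, p, 11, 8), (v, 25, 18, 33, p, 14, 32), (v, 25, 18, 33, p, 14, 34), (v, 25, 18, 33, p, 14, 8), (v, 25, 18, 33, p, 29, 32), (v, 25, 18, 33, p, 29, 34), (v, 25, 18, 33, p, 29, 8), (v, 25, 18, 33, p, 8, 32), (v, 25, 18, 33, p, 8, 34), (v, 25, 18, 33, p, 8, 8), (v, 25, 18, 33, p, 9, 32), (v, 25, 18, 33, p, 9, 34), (v, 25, 18, 33, p, 9, 8)}
Apply σ_{D <= B}; surviving tuples: {(v, 25, 18, 33, p, 11, 32), (v, 25, 18, 33, p, 11, 34), (v, 25, 18, 33, p, 14, 32), (v, 25, 18, 33, p, 14, 34), (v, 25, 18, 33, p, 29, 32), (v, 25, 18, 33, p, 29, 34), (v, 25, 18, 33, p, 8, 32), (v, 25, 18, 33, p, 8, 34), (v, 25, 18, 33, p, 9, 32), (v, 25, 18, 33, p, 9, 34)}
Keep only column(s) F, G (5 duplicate(s) eliminated): {(p, 11), (p, 14), (p, 29), (p, 8), (p, 9)}

{(p, 11), (p, 14), (p, 29), (p, 8), (p, 9)}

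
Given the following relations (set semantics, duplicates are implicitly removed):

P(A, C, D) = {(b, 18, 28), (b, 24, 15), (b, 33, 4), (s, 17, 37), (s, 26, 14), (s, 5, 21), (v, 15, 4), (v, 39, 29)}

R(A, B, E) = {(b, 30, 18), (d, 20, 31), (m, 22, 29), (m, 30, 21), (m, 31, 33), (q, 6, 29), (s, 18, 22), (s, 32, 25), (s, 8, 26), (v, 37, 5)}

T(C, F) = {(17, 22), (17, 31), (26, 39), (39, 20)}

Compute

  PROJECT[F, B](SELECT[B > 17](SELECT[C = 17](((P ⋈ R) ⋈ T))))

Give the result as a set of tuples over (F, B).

{(22, 18), (22, 32), (31, 18), (31, 32)}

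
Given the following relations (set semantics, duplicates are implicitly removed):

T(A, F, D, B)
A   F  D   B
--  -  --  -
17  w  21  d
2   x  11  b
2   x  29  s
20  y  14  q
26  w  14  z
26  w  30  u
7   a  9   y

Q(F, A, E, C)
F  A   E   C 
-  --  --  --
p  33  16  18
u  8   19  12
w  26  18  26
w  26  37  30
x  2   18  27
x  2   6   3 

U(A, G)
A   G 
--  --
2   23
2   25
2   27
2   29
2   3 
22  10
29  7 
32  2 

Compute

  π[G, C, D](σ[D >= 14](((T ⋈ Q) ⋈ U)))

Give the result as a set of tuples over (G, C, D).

{(23, 27, 29), (23, 3, 29), (25, 27, 29), (25, 3, 29), (27, 27, 29), (27, 3, 29), (29, 27, 29), (29, 3, 29), (3, 27, 29), (3, 3, 29)}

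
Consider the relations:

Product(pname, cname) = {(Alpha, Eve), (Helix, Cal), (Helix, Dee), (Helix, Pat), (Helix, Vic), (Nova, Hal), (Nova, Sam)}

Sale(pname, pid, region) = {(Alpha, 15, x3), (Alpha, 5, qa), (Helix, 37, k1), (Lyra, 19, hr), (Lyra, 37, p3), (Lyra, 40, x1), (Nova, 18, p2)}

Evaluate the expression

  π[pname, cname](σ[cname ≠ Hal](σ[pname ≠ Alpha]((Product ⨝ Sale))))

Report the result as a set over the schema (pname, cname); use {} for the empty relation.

{(Helix, Cal), (Helix, Dee), (Helix, Pat), (Helix, Vic), (Nova, Sam)}

Joining Product and Sale on pname yields {(Alpha, Eve, 15, x3), (Alpha, Eve, 5, qa), (Helix, Cal, 37, k1), (Helix, Dee, 37, k1), (Helix, Pat, 37, k1), (Helix, Vic, 37, k1), (Nova, Hal, 18, p2), (Nova, Sam, 18, p2)}.
σ[pname ≠ Alpha]: keep tuples satisfying pname ≠ Alpha → {(Helix, Cal, 37, k1), (Helix, Dee, 37, k1), (Helix, Pat, 37, k1), (Helix, Vic, 37, k1), (Nova, Hal, 18, p2), (Nova, Sam, 18, p2)}
σ[cname ≠ Hal]: keep tuples satisfying cname ≠ Hal → {(Helix, Cal, 37, k1), (Helix, Dee, 37, k1), (Helix, Pat, 37, k1), (Helix, Vic, 37, k1), (Nova, Sam, 18, p2)}
Projecting to pname, cname: {(Helix, Cal), (Helix, Dee), (Helix, Pat), (Helix, Vic), (Nova, Sam)}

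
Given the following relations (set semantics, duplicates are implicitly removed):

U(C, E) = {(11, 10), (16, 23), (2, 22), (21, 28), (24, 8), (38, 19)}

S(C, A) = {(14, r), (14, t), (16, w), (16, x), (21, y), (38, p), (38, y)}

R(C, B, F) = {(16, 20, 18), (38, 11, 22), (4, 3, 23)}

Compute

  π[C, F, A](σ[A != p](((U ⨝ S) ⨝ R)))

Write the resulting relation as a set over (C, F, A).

Joining U and S on C yields {(16, 23, w), (16, 23, x), (21, 28, y), (38, 19, p), (38, 19, y)}.
Joining (U ⨝ S) and R on C yields {(16, 23, w, 20, 18), (16, 23, x, 20, 18), (38, 19, p, 11, 22), (38, 19, y, 11, 22)}.
Selection A != p: {(16, 23, w, 20, 18), (16, 23, x, 20, 18), (38, 19, y, 11, 22)}
Projecting to C, F, A: {(16, 18, w), (16, 18, x), (38, 22, y)}

{(16, 18, w), (16, 18, x), (38, 22, y)}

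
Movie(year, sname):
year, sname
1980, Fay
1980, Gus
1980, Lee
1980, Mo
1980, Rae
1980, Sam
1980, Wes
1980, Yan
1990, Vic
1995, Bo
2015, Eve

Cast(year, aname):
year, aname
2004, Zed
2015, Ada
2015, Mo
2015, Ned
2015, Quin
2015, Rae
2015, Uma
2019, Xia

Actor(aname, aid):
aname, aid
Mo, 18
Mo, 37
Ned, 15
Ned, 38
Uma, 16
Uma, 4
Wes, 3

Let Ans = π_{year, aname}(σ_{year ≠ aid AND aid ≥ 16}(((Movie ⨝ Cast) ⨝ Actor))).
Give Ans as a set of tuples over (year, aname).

Movie ⋈ Cast (natural join on year): {(2015, Eve, Ada), (2015, Eve, Mo), (2015, Eve, Ned), (2015, Eve, Quin), (2015, Eve, Rae), (2015, Eve, Uma)}
(Movie ⨝ Cast) ⋈ Actor (natural join on aname): {(2015, Eve, Mo, 18), (2015, Eve, Mo, 37), (2015, Eve, Ned, 15), (2015, Eve, Ned, 38), (2015, Eve, Uma, 16), (2015, Eve, Uma, 4)}
Apply σ_{year ≠ aid AND aid ≥ 16}; surviving tuples: {(2015, Eve, Mo, 18), (2015, Eve, Mo, 37), (2015, Eve, Ned, 38), (2015, Eve, Uma, 16)}
Projecting to year, aname (1 duplicate(s) eliminated): {(2015, Mo), (2015, Ned), (2015, Uma)}

{(2015, Mo), (2015, Ned), (2015, Uma)}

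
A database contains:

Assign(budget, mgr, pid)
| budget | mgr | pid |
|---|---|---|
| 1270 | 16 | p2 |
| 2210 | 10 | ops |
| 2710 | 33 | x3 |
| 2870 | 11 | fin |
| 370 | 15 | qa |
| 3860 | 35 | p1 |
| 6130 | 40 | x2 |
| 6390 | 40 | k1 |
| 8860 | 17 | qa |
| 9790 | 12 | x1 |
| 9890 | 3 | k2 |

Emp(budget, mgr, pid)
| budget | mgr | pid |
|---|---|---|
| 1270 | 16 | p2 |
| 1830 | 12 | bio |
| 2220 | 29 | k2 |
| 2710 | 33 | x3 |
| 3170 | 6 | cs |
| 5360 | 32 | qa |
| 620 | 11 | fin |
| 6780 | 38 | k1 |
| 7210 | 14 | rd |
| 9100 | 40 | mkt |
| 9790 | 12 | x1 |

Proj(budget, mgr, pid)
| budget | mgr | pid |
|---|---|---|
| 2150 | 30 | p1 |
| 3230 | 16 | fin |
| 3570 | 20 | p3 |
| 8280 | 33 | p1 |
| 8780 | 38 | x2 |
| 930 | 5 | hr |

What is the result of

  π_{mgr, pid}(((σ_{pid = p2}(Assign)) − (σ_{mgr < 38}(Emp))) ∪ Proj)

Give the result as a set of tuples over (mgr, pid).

Apply σ_{pid = p2}; surviving tuples: {(1270, 16, p2)}
Apply σ_{mgr < 38}; surviving tuples: {(1270, 16, p2), (1830, 12, bio), (2220, 29, k2), (2710, 33, x3), (3170, 6, cs), (5360, 32, qa), (620, 11, fin), (7210, 14, rd), (9790, 12, x1)}
Taking the difference: {}
Taking the union: {(2150, 30, p1), (3230, 16, fin), (3570, 20, p3), (8280, 33, p1), (8780, 38, x2), (930, 5, hr)}
π_{mgr, pid} gives {(16, fin), (20, p3), (30, p1), (33, p1), (38, x2), (5, hr)}.

{(16, fin), (20, p3), (30, p1), (33, p1), (38, x2), (5, hr)}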